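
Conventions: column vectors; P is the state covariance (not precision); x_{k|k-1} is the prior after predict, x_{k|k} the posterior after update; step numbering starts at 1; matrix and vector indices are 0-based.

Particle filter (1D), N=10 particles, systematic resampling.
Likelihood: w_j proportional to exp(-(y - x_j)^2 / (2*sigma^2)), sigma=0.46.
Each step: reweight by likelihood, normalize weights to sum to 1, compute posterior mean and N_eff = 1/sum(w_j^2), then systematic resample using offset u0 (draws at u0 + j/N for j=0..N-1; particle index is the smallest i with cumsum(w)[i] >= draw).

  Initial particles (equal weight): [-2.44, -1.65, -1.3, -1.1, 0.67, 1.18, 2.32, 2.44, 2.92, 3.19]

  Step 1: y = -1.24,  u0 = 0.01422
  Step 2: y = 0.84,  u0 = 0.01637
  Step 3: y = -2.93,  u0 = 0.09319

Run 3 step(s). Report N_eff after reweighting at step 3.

step 1: w=[0.0126, 0.2535, 0.3739, 0.3600, 0.0001, 0.0000, 0.0000, 0.0000, 0.0000, 0.0000]  mean=-1.3309  Neff=2.9957  idx=[1, 1, 1, 2, 2, 2, 2, 3, 3, 3]
step 2: w=[0.0009, 0.0009, 0.0009, 0.0405, 0.0405, 0.0405, 0.0405, 0.2785, 0.2785, 0.2785]  mean=-1.1338  Neff=4.1808  idx=[3, 5, 7, 7, 7, 8, 8, 8, 9, 9]
step 3: w=[0.2809, 0.2809, 0.0548, 0.0548, 0.0548, 0.0548, 0.0548, 0.0548, 0.0548, 0.0548]  mean=-1.2124  Neff=5.4989  idx=[0, 0, 1, 1, 1, 2, 4, 6, 8, 9]

N_eff = 5.4989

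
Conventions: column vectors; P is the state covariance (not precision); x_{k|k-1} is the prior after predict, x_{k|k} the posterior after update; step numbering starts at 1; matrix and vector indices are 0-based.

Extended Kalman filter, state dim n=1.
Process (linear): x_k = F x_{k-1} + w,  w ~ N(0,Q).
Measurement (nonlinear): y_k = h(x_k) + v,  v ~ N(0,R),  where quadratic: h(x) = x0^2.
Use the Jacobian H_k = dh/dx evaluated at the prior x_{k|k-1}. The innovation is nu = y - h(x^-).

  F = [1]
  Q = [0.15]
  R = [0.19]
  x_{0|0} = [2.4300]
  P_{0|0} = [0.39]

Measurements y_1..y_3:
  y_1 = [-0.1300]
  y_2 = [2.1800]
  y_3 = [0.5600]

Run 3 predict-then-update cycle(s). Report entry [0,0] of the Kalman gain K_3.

step 1: x^-=[2.4300]  P^-=[0.5400]  H_jac=[4.8600]  S=[12.9446]  K=[0.2027]  nu=[-6.0349]  x^+=[1.2065]  P^+=[0.0079]
step 2: x^-=[1.2065]  P^-=[0.1579]  H_jac=[2.4130]  S=[1.1095]  K=[0.3435]  nu=[0.7244]  x^+=[1.4553]  P^+=[0.0270]
step 3: x^-=[1.4553]  P^-=[0.1770]  H_jac=[2.9106]  S=[1.6898]  K=[0.3049]  nu=[-1.5579]  x^+=[0.9802]  P^+=[0.0199]

K[0,0] = 0.3049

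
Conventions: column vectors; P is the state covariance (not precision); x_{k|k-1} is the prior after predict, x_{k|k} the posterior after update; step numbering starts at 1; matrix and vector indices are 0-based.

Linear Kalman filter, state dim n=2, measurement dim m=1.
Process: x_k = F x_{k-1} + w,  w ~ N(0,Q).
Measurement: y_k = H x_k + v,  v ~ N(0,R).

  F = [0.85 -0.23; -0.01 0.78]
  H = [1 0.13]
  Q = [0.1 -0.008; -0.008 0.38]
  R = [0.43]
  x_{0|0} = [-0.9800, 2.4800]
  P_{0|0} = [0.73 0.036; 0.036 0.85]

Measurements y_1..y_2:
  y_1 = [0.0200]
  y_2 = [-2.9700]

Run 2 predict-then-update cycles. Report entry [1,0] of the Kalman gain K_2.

K[1,0] = -0.1744

step 1: x^-=[-1.4034, 1.9442]  P^-=[0.6583 -0.1427; -0.1427 0.8967]  S=[1.0664]  K=[0.5999; -0.0246]  nu=[1.1707]  x^+=[-0.7011, 1.9155]  P^+=[0.2745 -0.1270; -0.1270 0.8960]
step 2: x^-=[-1.0365, 1.5011]  P^-=[0.3954 -0.2556; -0.2556 0.9271]  S=[0.7746]  K=[0.4675; -0.1744]  nu=[-2.1287]  x^+=[-2.0317, 1.8722]  P^+=[0.2261 -0.1924; -0.1924 0.9036]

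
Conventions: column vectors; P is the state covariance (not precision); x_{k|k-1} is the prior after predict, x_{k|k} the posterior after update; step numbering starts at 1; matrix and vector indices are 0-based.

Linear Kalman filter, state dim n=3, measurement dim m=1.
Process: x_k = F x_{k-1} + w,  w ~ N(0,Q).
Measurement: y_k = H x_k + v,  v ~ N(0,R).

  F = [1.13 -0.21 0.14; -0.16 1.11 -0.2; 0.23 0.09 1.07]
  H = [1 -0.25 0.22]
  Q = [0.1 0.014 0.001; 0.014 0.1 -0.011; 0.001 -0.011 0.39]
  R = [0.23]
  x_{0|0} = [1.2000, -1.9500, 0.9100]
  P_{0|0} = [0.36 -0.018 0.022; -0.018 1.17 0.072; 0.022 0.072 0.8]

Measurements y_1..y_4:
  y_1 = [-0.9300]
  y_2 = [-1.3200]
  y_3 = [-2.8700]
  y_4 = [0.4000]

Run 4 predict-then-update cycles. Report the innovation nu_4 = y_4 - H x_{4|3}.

step 1: x^-=[1.8929, -2.5385, 1.0742]  P^-=[0.6382 -0.3606 0.2034; -0.3606 1.5586 -0.0035; 0.2034 -0.0035 1.3584]  S=[1.3016]  K=[0.5940; -0.5770; 0.3865]  nu=[-3.6938]  x^+=[-0.3012, -0.4070, -0.3535]  P^+=[0.1790 0.0855 -0.0955; 0.0855 1.1252 0.2868; -0.0955 0.2868 1.1639]
step 2: x^-=[-0.3044, -0.3329, -0.4842]  P^-=[0.3134 -0.1228 0.0258; -0.1228 1.3737 0.2226; 0.0258 0.2226 1.7530]  S=[0.7623]  K=[0.4588; -0.5474; 0.4668]  nu=[-0.9923]  x^+=[-0.7596, 0.2103, -0.9474]  P^+=[0.1529 0.0686 -0.1374; 0.0686 1.1453 0.4174; -0.1374 0.4174 1.5869]
step 3: x^-=[-1.0352, 0.5444, -1.1695]  P^-=[0.2763 -0.1202 0.0014; -0.1202 1.3600 0.2928; 0.0014 0.2928 2.2398]  S=[0.7282]  K=[0.4211; -0.5435; 0.5781]  nu=[-1.4414]  x^+=[-1.6421, 1.3278, -2.0028]  P^+=[0.1472 0.0465 -0.1759; 0.0465 1.1449 0.5215; -0.1759 0.5215 1.9964]
step 4: x^-=[-2.4148, 2.1372, -2.4011]  P^-=[0.2692 -0.1289 -0.0098; -0.1289 1.3350 0.3302; -0.0098 0.3302 2.7086]  S=[0.7375]  K=[0.4057; -0.5288; 0.6828]  nu=[3.8774]  x^+=[-0.8417, 0.0869, 0.2464]  P^+=[0.1478 0.0293 -0.2141; 0.0293 1.1287 0.5965; -0.2141 0.5965 2.3647]

innov = [3.8774]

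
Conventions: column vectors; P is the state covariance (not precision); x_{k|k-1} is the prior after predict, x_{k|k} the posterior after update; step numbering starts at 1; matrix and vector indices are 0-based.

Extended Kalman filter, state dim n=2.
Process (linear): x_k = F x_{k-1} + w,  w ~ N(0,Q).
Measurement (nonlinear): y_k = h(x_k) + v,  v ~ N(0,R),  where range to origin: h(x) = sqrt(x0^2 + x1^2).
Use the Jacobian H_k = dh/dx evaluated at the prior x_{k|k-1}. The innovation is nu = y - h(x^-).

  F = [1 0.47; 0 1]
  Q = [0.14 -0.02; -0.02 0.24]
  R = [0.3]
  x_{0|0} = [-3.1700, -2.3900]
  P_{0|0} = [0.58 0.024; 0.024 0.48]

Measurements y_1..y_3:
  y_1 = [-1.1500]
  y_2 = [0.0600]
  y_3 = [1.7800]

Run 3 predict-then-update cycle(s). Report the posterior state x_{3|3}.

x_post = [-1.2896, -0.2465]

step 1: x^-=[-4.2933, -2.3900]  P^-=[0.8486 0.2296; 0.2296 0.7200]  H_jac=[-0.8737 -0.4864]  S=[1.3133]  K=[-0.6496; -0.4194]  nu=[-6.0637]  x^+=[-0.3544, 0.1532]  P^+=[0.2944 -0.1282; -0.1282 0.4890]
step 2: x^-=[-0.2824, 0.1532]  P^-=[0.4219 0.0816; 0.0816 0.7290]  H_jac=[-0.8790 0.4768]  S=[0.7233]  K=[-0.4590; 0.3813]  nu=[-0.2612]  x^+=[-0.1625, 0.0535]  P^+=[0.2696 0.2082; 0.2082 0.6238]
step 3: x^-=[-0.1373, 0.0535]  P^-=[0.7431 0.4814; 0.4814 0.8638]  H_jac=[-0.9317 0.3633]  S=[0.7332]  K=[-0.7058; -0.1838]  nu=[1.6326]  x^+=[-1.2896, -0.2465]  P^+=[0.3779 0.3863; 0.3863 0.8391]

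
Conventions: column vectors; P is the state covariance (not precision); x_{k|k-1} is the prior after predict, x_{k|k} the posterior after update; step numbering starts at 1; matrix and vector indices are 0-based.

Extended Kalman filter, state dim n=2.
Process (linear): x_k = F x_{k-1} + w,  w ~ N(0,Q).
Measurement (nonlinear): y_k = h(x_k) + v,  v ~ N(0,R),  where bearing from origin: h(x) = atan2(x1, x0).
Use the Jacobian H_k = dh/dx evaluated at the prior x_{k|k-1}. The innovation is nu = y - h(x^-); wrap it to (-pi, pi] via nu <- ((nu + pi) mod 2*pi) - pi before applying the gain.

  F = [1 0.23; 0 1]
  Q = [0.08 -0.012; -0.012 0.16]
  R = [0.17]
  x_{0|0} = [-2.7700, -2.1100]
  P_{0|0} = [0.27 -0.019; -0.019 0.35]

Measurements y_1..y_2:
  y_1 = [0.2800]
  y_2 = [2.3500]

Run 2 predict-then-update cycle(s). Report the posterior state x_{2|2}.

step 1: x^-=[-3.2553, -2.1100]  P^-=[0.3598 0.0495; 0.0495 0.5100]  H_jac=[0.1402 -0.2163]  S=[0.1979]  K=[0.2008; -0.5223]  nu=[2.8465]  x^+=[-2.6839, -3.5967]  P^+=[0.3518 0.0703; 0.0703 0.4560]
step 2: x^-=[-3.5111, -3.5967]  P^-=[0.4882 0.1631; 0.1631 0.6160]  H_jac=[0.1424 -0.1390]  S=[0.1853]  K=[0.2527; -0.3366]  nu=[-1.5890]  x^+=[-3.9127, -3.0618]  P^+=[0.4764 0.1789; 0.1789 0.5950]

x_post = [-3.9127, -3.0618]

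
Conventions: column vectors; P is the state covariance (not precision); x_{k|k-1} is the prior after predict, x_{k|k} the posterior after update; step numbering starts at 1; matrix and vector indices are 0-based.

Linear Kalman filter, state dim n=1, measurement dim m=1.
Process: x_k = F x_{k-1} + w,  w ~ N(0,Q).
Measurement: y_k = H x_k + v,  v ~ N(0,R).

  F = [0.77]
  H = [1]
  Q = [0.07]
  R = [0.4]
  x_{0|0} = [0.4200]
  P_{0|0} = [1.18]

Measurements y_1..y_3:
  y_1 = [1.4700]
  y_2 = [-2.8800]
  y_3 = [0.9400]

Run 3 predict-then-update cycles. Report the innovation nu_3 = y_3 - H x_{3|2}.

innov = [1.3324]

step 1: x^-=[0.3234]  P^-=[0.7696]  S=[1.1696]  K=[0.6580]  nu=[1.1466]  x^+=[1.0779]  P^+=[0.2632]
step 2: x^-=[0.8300]  P^-=[0.2261]  S=[0.6261]  K=[0.3611]  nu=[-3.7100]  x^+=[-0.5096]  P^+=[0.1444]
step 3: x^-=[-0.3924]  P^-=[0.1556]  S=[0.5556]  K=[0.2801]  nu=[1.3324]  x^+=[-0.0192]  P^+=[0.1120]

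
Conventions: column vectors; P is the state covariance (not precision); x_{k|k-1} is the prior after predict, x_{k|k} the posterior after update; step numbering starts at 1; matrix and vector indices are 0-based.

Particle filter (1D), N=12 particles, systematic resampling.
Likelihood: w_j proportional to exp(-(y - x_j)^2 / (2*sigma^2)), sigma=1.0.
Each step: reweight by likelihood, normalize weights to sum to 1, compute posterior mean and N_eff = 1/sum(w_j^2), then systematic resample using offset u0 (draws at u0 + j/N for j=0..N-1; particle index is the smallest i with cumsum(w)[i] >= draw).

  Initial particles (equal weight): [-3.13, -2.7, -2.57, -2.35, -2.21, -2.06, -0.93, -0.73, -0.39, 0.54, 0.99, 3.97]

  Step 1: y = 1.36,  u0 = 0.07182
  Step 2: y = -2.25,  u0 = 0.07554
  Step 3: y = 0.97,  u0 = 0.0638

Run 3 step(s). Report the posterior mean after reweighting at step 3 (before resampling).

post_mean = 0.0880

step 1: w=[0.0000, 0.0001, 0.0002, 0.0005, 0.0008, 0.0014, 0.0348, 0.0539, 0.1035, 0.3420, 0.4469, 0.0159]  mean=0.5714  Neff=3.0140  idx=[7, 8, 9, 9, 9, 9, 10, 10, 10, 10, 10, 11]
step 2: w=[0.5248, 0.2954, 0.0340, 0.0340, 0.0340, 0.0340, 0.0088, 0.0088, 0.0088, 0.0088, 0.0088, 0.0000]  mean=-0.3816  Neff=2.7194  idx=[0, 0, 0, 0, 0, 0, 1, 1, 1, 2, 4, 10]
step 3: w=[0.0434, 0.0434, 0.0434, 0.0434, 0.0434, 0.0434, 0.0731, 0.0731, 0.0731, 0.1680, 0.1680, 0.1842]  mean=0.0880  Neff=8.4958  idx=[1, 3, 5, 6, 7, 9, 9, 9, 10, 10, 11, 11]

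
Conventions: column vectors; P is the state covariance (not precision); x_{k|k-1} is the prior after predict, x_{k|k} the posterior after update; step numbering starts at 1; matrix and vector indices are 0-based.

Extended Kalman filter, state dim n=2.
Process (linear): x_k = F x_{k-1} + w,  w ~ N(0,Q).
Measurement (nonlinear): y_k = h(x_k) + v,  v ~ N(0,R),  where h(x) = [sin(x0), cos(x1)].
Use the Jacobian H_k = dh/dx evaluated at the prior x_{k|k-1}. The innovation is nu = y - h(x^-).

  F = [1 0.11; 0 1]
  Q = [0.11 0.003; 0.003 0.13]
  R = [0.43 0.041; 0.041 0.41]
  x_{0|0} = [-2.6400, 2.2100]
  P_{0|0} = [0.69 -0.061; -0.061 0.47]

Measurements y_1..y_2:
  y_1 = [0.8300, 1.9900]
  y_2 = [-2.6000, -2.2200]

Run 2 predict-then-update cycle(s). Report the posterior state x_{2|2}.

x_post = [-1.8091, 2.1518]

step 1: x^-=[-2.3969, 2.2100]  P^-=[0.7923 -0.0063; -0.0063 0.6000]  H_jac=[-0.7353 0.0000; 0.0000 -0.8026]  S=[0.8583 0.0373; 0.0373 0.7965]  K=[-0.6803 0.0382; 0.0317 -0.6061]  nu=[1.5077, 2.5866]  x^+=[-3.3239, 0.6902]  P^+=[0.3957 0.0152; 0.0152 0.3080]
step 2: x^-=[-3.2480, 0.6902]  P^-=[0.5128 0.0521; 0.0521 0.4380]  H_jac=[-0.9943 0.0000; 0.0000 -0.6367]  S=[0.9370 0.0740; 0.0740 0.5875]  K=[-0.5451 0.0122; -0.0180 -0.4724]  nu=[-2.7062, -2.9911]  x^+=[-1.8091, 2.1518]  P^+=[0.2352 0.0273; 0.0273 0.3053]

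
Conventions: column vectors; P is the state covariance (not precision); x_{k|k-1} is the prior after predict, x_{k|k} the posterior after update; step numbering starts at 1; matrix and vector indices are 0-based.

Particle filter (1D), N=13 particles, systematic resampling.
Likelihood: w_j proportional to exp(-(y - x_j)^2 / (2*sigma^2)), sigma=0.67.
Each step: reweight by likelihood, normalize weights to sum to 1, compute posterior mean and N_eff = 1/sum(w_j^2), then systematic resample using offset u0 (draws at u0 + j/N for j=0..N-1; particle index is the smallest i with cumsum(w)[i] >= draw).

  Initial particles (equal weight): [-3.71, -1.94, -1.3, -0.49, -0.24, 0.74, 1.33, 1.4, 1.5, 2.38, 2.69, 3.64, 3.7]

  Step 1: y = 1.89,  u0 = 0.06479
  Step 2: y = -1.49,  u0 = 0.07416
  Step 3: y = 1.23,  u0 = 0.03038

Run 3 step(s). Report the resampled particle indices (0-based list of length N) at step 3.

step 1: w=[0.0000, 0.0000, 0.0000, 0.0005, 0.0017, 0.0593, 0.1824, 0.1979, 0.2183, 0.1979, 0.1268, 0.0085, 0.0067]  mean=1.7585  Neff=5.5871  idx=[6, 6, 6, 7, 7, 8, 8, 8, 9, 9, 9, 10, 11]
step 2: w=[0.1894, 0.1894, 0.1894, 0.1213, 0.1213, 0.0630, 0.0630, 0.0630, 0.0001, 0.0001, 0.0001, 0.0000, 0.0000]  mean=1.3794  Neff=6.7151  idx=[0, 0, 1, 1, 2, 2, 2, 3, 4, 4, 5, 6, 7]
step 3: w=[0.0785, 0.0785, 0.0785, 0.0785, 0.0785, 0.0785, 0.0785, 0.0769, 0.0769, 0.0769, 0.0732, 0.0732, 0.0732]  mean=1.3835  Neff=12.9900  idx=[0, 1, 2, 3, 4, 5, 6, 7, 8, 9, 10, 11, 12]

resampled_idx = [0, 1, 2, 3, 4, 5, 6, 7, 8, 9, 10, 11, 12]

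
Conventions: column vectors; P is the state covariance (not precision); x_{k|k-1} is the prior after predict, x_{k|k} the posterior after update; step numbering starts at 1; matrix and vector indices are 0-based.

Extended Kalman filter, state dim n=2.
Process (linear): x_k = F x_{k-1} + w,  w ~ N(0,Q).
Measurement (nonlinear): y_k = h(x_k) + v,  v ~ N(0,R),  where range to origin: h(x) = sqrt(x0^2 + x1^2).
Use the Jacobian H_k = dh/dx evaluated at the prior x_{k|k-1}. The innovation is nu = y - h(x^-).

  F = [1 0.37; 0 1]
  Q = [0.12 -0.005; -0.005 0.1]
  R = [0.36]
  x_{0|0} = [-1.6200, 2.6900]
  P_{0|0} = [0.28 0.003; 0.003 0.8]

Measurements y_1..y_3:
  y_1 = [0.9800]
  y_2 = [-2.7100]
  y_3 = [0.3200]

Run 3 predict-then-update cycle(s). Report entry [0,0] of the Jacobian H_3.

step 1: x^-=[-0.6247, 2.6900]  P^-=[0.5117 0.2940; 0.2940 0.9000]  H_jac=[-0.2262 0.9741]  S=[1.1106]  K=[0.1536; 0.7295]  nu=[-1.7816]  x^+=[-0.8984, 1.3903]  P^+=[0.4855 0.1695; 0.1695 0.3090]
step 2: x^-=[-0.3840, 1.3903]  P^-=[0.7733 0.2789; 0.2789 0.4090]  H_jac=[-0.2662 0.9639]  S=[0.6517]  K=[0.0966; 0.4910]  nu=[-4.1524]  x^+=[-0.7850, -0.6485]  P^+=[0.7672 0.2480; 0.2480 0.2519]
step 3: x^-=[-1.0249, -0.6485]  P^-=[1.1052 0.3361; 0.3361 0.3519]  H_jac=[-0.8450 -0.5347]  S=[1.5536]  K=[-0.7168; -0.3039]  nu=[-0.8929]  x^+=[-0.3849, -0.3772]  P^+=[0.3069 -0.0023; -0.0023 0.2083]

H_jac[0,0] = -0.8450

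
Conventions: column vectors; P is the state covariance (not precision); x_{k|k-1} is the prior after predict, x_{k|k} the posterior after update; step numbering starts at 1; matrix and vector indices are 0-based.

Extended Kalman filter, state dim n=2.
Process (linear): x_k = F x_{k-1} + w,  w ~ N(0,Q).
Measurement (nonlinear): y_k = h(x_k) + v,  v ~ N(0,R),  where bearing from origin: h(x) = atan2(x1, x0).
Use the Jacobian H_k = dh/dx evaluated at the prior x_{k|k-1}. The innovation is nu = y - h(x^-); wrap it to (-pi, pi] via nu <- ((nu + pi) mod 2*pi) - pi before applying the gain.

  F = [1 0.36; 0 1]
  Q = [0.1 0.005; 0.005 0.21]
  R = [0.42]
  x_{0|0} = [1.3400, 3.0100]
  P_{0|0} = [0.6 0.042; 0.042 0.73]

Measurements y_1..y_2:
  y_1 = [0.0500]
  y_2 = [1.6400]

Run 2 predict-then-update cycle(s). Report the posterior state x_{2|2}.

step 1: x^-=[2.4236, 3.0100]  P^-=[0.8248 0.3098; 0.3098 0.9400]  H_jac=[-0.2016 0.1623]  S=[0.4580]  K=[-0.2532; 0.1967]  nu=[-0.8429]  x^+=[2.6370, 2.8442]  P^+=[0.7955 0.3326; 0.3326 0.9223]
step 2: x^-=[3.6609, 2.8442]  P^-=[1.2545 0.6696; 0.6696 1.1323]  H_jac=[-0.1323 0.1703]  S=[0.4446]  K=[-0.1168; 0.2345]  nu=[0.9795]  x^+=[3.5465, 3.0738]  P^+=[1.2484 0.6818; 0.6818 1.1078]

x_post = [3.5465, 3.0738]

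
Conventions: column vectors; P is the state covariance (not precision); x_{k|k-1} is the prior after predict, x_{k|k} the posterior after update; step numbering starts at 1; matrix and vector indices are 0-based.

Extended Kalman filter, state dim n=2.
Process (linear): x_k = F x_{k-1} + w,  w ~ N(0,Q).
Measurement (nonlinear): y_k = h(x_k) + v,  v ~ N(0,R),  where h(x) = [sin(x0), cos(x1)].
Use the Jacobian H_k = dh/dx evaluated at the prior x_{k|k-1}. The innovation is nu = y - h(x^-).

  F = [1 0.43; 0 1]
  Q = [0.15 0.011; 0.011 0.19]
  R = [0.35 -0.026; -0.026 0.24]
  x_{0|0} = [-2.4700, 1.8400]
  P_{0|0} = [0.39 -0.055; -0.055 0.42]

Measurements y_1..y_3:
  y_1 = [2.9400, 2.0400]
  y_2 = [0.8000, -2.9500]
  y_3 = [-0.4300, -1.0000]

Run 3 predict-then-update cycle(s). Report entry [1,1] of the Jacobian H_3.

H_jac[1,1] = 0.6868

step 1: x^-=[-1.6788, 1.8400]  P^-=[0.5704 0.1366; 0.1366 0.6100]  H_jac=[-0.1078 0.0000; 0.0000 -0.9640]  S=[0.3566 -0.0118; -0.0118 0.8069]  K=[-0.1779 -0.1658; -0.0654 -0.7298]  nu=[3.9342, 2.3060]  x^+=[-2.7610, -0.1003]  P^+=[0.5376 0.0365; 0.0365 0.1799]
step 2: x^-=[-2.8041, -0.1003]  P^-=[0.7522 0.1248; 0.1248 0.3699]  H_jac=[-0.9436 0.0000; 0.0000 0.1001]  S=[1.0197 -0.0378; -0.0378 0.2437]  K=[-0.6982 -0.0570; -0.1105 0.1348]  nu=[1.1311, -3.9450]  x^+=[-3.3690, -0.7570]  P^+=[0.2574 0.0447; 0.0447 0.3519]
step 3: x^-=[-3.6945, -0.7570]  P^-=[0.5109 0.2070; 0.2070 0.5419]  H_jac=[-0.8510 0.0000; 0.0000 0.6868]  S=[0.7200 -0.1470; -0.1470 0.4956]  K=[-0.5804 0.1147; -0.0973 0.7221]  nu=[-0.9552, -1.7269]  x^+=[-3.3382, -1.9111]  P^+=[0.2422 0.0621; 0.0621 0.2560]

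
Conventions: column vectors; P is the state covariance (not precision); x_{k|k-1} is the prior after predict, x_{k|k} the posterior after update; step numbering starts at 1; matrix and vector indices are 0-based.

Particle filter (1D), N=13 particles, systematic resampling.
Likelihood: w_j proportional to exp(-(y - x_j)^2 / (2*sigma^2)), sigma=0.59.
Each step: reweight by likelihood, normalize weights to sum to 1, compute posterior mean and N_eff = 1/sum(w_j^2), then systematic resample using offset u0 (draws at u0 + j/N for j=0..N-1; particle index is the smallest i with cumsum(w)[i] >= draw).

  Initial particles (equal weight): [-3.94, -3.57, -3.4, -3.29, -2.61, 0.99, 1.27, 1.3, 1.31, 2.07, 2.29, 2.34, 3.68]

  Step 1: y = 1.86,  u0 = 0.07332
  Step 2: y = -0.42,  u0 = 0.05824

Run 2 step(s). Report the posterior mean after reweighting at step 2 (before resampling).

step 1: w=[0.0000, 0.0000, 0.0000, 0.0000, 0.0000, 0.0723, 0.1301, 0.1367, 0.1389, 0.2014, 0.1645, 0.1541, 0.0018]  mean=1.7576  Neff=6.5988  idx=[6, 6, 7, 7, 8, 8, 9, 9, 10, 10, 10, 11, 11]
step 2: w=[0.1854, 0.1854, 0.1601, 0.1601, 0.1523, 0.1523, 0.0015, 0.0015, 0.0003, 0.0003, 0.0003, 0.0002, 0.0002]  mean=1.2956  Neff=6.0085  idx=[0, 0, 1, 1, 1, 2, 2, 3, 3, 4, 4, 5, 5]

post_mean = 1.2956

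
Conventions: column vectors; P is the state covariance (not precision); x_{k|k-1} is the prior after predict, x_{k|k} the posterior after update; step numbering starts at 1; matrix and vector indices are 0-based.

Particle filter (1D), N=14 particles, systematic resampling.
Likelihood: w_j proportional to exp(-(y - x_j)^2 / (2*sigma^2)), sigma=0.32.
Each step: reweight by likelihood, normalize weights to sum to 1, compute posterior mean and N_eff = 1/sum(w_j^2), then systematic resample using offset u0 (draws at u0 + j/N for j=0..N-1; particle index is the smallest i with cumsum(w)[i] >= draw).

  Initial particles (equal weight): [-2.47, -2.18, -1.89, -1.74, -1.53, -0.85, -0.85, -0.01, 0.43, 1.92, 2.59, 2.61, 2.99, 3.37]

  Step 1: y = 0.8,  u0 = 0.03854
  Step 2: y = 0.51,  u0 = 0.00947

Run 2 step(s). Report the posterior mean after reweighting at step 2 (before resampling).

post_mean = 0.4209

step 1: w=[0.0000, 0.0000, 0.0000, 0.0000, 0.0000, 0.0000, 0.0000, 0.0731, 0.9229, 0.0039, 0.0000, 0.0000, 0.0000, 0.0000]  mean=0.4037  Neff=1.1667  idx=[7, 8, 8, 8, 8, 8, 8, 8, 8, 8, 8, 8, 8, 8]
step 2: w=[0.0208, 0.0753, 0.0753, 0.0753, 0.0753, 0.0753, 0.0753, 0.0753, 0.0753, 0.0753, 0.0753, 0.0753, 0.0753, 0.0753]  mean=0.4209  Neff=13.4782  idx=[0, 1, 2, 3, 4, 5, 6, 7, 8, 9, 10, 11, 12, 13]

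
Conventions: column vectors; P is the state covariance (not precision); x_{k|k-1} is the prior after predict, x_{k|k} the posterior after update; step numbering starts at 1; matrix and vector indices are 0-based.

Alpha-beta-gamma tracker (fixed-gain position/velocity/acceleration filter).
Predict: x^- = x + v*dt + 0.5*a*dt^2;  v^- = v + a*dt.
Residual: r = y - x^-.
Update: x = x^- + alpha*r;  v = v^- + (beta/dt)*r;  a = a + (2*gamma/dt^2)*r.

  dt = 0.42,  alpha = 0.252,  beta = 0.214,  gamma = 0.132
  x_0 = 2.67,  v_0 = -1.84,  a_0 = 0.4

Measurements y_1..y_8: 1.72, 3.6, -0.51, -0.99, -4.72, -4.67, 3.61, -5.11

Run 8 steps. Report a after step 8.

a_post = 13.1740

step 1: x_pred=1.9325  r=-0.2125  x^+=1.8789  v^+=-1.7803  a^+=0.0820
step 2: x_pred=1.1385  r=2.4615  x^+=1.7588  v^+=-0.4916  a^+=3.7659
step 3: x_pred=1.8844  r=-2.3944  x^+=1.2810  v^+=-0.1299  a^+=0.1824
step 4: x_pred=1.2426  r=-2.2326  x^+=0.6800  v^+=-1.1909  a^+=-3.1588
step 5: x_pred=-0.0988  r=-4.6212  x^+=-1.2634  v^+=-4.8722  a^+=-10.0749
step 6: x_pred=-4.1983  r=-0.4717  x^+=-4.3171  v^+=-9.3440  a^+=-10.7809
step 7: x_pred=-9.1925  r=12.8025  x^+=-5.9663  v^+=-7.3488  a^+=8.3793
step 8: x_pred=-8.3137  r=3.2037  x^+=-7.5064  v^+=-2.1971  a^+=13.1740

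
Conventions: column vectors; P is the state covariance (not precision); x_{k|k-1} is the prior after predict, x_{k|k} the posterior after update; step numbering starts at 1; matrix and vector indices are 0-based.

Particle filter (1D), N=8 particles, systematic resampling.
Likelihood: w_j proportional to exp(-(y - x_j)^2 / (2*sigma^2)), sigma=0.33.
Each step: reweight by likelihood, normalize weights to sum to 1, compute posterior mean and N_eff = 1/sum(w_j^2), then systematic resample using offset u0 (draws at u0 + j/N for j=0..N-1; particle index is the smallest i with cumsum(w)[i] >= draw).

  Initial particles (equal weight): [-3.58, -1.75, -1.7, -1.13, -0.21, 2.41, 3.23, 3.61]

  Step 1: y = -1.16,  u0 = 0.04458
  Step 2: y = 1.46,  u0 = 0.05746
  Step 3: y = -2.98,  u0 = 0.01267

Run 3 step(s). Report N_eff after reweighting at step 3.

N_eff = 8.0000

step 1: w=[0.0000, 0.1370, 0.1776, 0.6746, 0.0107, 0.0000, 0.0000, 0.0000]  mean=-1.3063  Neff=1.9779  idx=[1, 2, 2, 3, 3, 3, 3, 3]
step 2: w=[0.0000, 0.0000, 0.0000, 0.2000, 0.2000, 0.2000, 0.2000, 0.2000]  mean=-1.1300  Neff=5.0000  idx=[3, 3, 4, 5, 5, 6, 7, 7]
step 3: w=[0.1250, 0.1250, 0.1250, 0.1250, 0.1250, 0.1250, 0.1250, 0.1250]  mean=-1.1300  Neff=8.0000  idx=[0, 1, 2, 3, 4, 5, 6, 7]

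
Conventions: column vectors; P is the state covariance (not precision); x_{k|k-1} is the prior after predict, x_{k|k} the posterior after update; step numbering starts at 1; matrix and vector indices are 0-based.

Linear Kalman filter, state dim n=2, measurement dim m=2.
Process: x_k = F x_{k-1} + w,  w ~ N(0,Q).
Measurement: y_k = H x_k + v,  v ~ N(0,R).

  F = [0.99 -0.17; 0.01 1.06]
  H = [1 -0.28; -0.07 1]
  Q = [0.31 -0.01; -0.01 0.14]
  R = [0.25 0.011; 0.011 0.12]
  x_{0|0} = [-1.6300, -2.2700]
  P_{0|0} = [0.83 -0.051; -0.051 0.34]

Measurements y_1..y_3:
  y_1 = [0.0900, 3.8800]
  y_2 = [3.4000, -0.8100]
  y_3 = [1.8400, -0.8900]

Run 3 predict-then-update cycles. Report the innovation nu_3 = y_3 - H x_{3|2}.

innov = [-0.2960, -1.0805]

step 1: x^-=[-1.2278, -2.4225]  P^-=[1.1505 -0.1165; -0.1165 0.5210]  S=[1.5066 -0.3342; -0.3342 0.6630]  K=[0.8099 0.1111; 0.0033 0.7998]  nu=[0.6395, 6.2166]  x^+=[-0.0192, 2.5519]  P^+=[0.2141 0.0372; 0.0372 0.0986]
step 2: x^-=[-0.4528, 2.7048]  P^-=[0.5102 0.0134; 0.0134 0.2516]  S=[0.7724 -0.0816; -0.0816 0.3723]  K=[0.6647 0.0856; -0.0029 0.6728]  nu=[4.6102, -3.5465]  x^+=[2.3081, 0.3054]  P^+=[0.1755 0.0299; 0.0299 0.0828]
step 3: x^-=[2.2331, 0.3468]  P^-=[0.4743 0.0081; 0.0081 0.2337]  S=[0.7381 -0.0794; -0.0794 0.3549]  K=[0.6475 0.0741; -0.0072 0.6553]  nu=[-0.2960, -1.0805]  x^+=[1.9614, -0.3591]  P^+=[0.1705 0.0280; 0.0280 0.0805]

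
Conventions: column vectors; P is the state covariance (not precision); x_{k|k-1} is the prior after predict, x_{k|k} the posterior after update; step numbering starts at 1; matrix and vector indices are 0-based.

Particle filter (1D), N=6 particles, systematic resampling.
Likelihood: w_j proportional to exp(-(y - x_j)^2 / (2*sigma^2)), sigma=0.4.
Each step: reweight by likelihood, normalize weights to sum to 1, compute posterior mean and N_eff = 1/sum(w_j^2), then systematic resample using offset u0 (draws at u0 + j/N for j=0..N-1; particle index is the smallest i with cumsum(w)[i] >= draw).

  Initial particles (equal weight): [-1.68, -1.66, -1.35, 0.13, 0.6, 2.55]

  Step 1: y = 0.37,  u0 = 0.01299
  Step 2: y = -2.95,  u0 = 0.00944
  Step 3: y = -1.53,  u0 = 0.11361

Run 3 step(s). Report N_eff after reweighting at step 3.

N_eff = 6.0000

step 1: w=[0.0000, 0.0000, 0.0001, 0.4963, 0.5036, 0.0000]  mean=0.3666  Neff=2.0001  idx=[3, 3, 3, 4, 4, 4]
step 2: w=[0.3333, 0.3333, 0.3333, 0.0000, 0.0000, 0.0000]  mean=0.1300  Neff=3.0004  idx=[0, 0, 1, 1, 2, 2]
step 3: w=[0.1667, 0.1667, 0.1667, 0.1667, 0.1667, 0.1667]  mean=0.1300  Neff=6.0000  idx=[0, 1, 2, 3, 4, 5]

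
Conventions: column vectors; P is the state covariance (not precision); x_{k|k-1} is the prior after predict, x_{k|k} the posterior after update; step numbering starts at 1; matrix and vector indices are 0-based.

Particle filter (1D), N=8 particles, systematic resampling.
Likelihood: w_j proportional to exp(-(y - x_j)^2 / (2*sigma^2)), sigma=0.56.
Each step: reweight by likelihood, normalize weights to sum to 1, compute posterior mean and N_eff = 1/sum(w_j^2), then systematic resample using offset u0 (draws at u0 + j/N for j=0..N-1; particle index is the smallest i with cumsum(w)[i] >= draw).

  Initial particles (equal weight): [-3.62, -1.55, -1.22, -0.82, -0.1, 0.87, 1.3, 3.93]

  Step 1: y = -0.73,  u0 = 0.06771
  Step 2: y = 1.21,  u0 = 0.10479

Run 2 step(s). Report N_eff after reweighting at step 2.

N_eff = 2.1357

step 1: w=[0.0000, 0.1337, 0.2663, 0.3855, 0.2074, 0.0066, 0.0005, 0.0000]  mean=-0.8625  Neff=3.5657  idx=[1, 2, 2, 3, 3, 3, 4, 4]
step 2: w=[0.0000, 0.0006, 0.0006, 0.0105, 0.0105, 0.0105, 0.4837, 0.4837]  mean=-0.1240  Neff=2.1357  idx=[6, 6, 6, 6, 7, 7, 7, 7]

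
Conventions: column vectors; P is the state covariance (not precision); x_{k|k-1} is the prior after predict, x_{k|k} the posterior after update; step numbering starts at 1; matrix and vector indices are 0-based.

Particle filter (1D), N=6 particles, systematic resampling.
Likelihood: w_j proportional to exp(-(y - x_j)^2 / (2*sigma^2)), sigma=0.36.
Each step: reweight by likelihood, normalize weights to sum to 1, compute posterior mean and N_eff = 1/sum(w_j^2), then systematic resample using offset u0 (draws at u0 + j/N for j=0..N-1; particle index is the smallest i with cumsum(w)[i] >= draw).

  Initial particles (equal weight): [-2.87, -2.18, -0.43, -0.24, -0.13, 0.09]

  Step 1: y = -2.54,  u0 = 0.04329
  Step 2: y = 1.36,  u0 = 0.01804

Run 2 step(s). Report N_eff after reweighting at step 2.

N_eff = 3.0000

step 1: w=[0.5200, 0.4800, 0.0000, 0.0000, 0.0000, 0.0000]  mean=-2.5388  Neff=1.9968  idx=[0, 0, 0, 1, 1, 1]
step 2: w=[0.0000, 0.0000, 0.0000, 0.3333, 0.3333, 0.3333]  mean=-2.1800  Neff=3.0000  idx=[3, 3, 4, 4, 5, 5]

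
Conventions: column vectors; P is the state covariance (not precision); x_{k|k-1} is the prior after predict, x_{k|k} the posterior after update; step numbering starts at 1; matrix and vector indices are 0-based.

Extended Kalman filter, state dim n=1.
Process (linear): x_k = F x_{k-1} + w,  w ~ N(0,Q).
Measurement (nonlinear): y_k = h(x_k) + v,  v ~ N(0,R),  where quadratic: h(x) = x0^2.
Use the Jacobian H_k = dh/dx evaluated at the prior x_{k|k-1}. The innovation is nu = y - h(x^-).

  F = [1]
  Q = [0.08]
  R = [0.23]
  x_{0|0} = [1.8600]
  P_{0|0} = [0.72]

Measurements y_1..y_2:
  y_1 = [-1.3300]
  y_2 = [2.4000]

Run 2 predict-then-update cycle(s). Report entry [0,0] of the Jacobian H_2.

H_jac[0,0] = 1.1974

step 1: x^-=[1.8600]  P^-=[0.8000]  H_jac=[3.7200]  S=[11.3007]  K=[0.2633]  nu=[-4.7896]  x^+=[0.5987]  P^+=[0.0163]
step 2: x^-=[0.5987]  P^-=[0.0963]  H_jac=[1.1974]  S=[0.3680]  K=[0.3132]  nu=[2.0416]  x^+=[1.2382]  P^+=[0.0602]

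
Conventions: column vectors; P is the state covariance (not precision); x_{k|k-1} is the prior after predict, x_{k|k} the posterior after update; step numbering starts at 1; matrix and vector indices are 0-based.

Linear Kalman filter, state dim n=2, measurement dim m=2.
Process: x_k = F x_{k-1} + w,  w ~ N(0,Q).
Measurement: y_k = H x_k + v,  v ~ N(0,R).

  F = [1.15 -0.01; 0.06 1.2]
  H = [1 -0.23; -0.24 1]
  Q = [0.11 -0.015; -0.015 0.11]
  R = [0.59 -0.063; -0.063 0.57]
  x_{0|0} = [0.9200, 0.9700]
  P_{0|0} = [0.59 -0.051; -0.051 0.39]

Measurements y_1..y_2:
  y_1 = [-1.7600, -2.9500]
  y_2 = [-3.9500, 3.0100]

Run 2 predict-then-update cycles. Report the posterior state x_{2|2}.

x_post = [-2.1514, 0.6128]

step 1: x^-=[1.0483, 1.2192]  P^-=[0.8915 -0.0493; -0.0493 0.6664]  S=[1.5394 -0.4823; -0.4823 1.3114]  K=[0.5918 0.0169; 0.0344 0.5298]  nu=[-2.5279, -3.9176]  x^+=[-0.5136, -0.9433]  P^+=[0.3617 0.0591; 0.0591 0.3140]
step 2: x^-=[-0.5812, -1.1628]  P^-=[0.5870 0.0878; 0.0878 0.5720]  S=[1.1669 -0.2428; -0.2428 1.1337]  K=[0.4982 0.0599; 0.0666 0.5002]  nu=[-3.6362, 4.0333]  x^+=[-2.1514, 0.6128]  P^+=[0.3078 0.0766; 0.0766 0.2993]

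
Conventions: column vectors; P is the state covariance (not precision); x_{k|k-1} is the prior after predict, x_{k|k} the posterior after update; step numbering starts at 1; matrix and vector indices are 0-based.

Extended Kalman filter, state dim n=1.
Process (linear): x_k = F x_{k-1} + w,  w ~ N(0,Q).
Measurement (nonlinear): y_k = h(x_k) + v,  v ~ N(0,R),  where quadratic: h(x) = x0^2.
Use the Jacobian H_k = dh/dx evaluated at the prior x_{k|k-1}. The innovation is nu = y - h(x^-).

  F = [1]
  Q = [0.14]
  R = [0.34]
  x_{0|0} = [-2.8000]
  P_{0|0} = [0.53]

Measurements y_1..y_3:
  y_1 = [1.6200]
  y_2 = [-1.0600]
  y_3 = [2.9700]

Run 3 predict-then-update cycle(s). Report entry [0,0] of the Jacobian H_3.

H_jac[0,0] = -1.4636

step 1: x^-=[-2.8000]  P^-=[0.6700]  H_jac=[-5.6000]  S=[21.3512]  K=[-0.1757]  nu=[-6.2200]  x^+=[-1.7070]  P^+=[0.0107]
step 2: x^-=[-1.7070]  P^-=[0.1507]  H_jac=[-3.4139]  S=[2.0961]  K=[-0.2454]  nu=[-3.9738]  x^+=[-0.7318]  P^+=[0.0244]
step 3: x^-=[-0.7318]  P^-=[0.1644]  H_jac=[-1.4636]  S=[0.6923]  K=[-0.3477]  nu=[2.4345]  x^+=[-1.5782]  P^+=[0.0808]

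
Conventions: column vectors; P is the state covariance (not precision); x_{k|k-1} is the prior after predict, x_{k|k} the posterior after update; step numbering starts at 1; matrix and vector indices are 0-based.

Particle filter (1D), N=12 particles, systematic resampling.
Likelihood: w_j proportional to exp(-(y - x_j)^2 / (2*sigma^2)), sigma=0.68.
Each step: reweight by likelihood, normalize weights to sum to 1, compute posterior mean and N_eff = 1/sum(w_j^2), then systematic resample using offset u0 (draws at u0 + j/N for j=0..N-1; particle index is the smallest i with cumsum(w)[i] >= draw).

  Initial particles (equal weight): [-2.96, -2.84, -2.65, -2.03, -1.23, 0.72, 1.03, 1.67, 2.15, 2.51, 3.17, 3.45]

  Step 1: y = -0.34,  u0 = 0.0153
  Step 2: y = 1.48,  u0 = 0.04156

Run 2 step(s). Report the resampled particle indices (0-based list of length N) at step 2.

step 1: w=[0.0007, 0.0013, 0.0034, 0.0497, 0.4629, 0.3235, 0.1433, 0.0138, 0.0013, 0.0002, 0.0000, 0.0000]  mean=-0.2780  Neff=2.9227  idx=[3, 4, 4, 4, 4, 4, 4, 5, 5, 5, 6, 6]
step 2: w=[0.0000, 0.0001, 0.0001, 0.0001, 0.0001, 0.0001, 0.0001, 0.1665, 0.1665, 0.1665, 0.2499, 0.2499]  mean=0.8736  Neff=4.8063  idx=[7, 7, 8, 8, 9, 9, 10, 10, 10, 11, 11, 11]

resampled_idx = [7, 7, 8, 8, 9, 9, 10, 10, 10, 11, 11, 11]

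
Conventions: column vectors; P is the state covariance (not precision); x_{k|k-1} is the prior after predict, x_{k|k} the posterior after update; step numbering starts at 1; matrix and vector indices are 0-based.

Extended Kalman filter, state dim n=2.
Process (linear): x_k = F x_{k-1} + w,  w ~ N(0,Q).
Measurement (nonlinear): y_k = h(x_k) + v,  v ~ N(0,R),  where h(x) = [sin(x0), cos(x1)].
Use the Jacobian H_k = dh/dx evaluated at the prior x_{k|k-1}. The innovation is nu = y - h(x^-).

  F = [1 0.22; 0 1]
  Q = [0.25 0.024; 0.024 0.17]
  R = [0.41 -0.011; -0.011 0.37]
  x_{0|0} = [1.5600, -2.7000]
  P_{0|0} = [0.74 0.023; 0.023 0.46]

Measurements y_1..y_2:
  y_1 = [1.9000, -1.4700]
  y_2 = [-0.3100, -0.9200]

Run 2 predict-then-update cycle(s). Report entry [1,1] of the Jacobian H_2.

H_jac[1,1] = 0.2307

step 1: x^-=[0.9660, -2.7000]  P^-=[1.0224 0.1482; 0.1482 0.6300]  H_jac=[0.5686 0.0000; 0.0000 0.4274]  S=[0.7405 0.0250; 0.0250 0.4851]  K=[0.7820 0.0903; 0.0952 0.5502]  nu=[1.0774, -0.5659]  x^+=[1.7574, -2.9088]  P^+=[0.5621 0.0580; 0.0580 0.4738]
step 2: x^-=[1.1175, -2.9088]  P^-=[0.8606 0.1863; 0.1863 0.6438]  H_jac=[0.4380 0.0000; 0.0000 0.2307]  S=[0.5751 0.0078; 0.0078 0.4043]  K=[0.6541 0.0936; 0.1369 0.3648]  nu=[-1.2090, 0.0530]  x^+=[0.3316, -3.0549]  P^+=[0.6100 0.1190; 0.1190 0.5785]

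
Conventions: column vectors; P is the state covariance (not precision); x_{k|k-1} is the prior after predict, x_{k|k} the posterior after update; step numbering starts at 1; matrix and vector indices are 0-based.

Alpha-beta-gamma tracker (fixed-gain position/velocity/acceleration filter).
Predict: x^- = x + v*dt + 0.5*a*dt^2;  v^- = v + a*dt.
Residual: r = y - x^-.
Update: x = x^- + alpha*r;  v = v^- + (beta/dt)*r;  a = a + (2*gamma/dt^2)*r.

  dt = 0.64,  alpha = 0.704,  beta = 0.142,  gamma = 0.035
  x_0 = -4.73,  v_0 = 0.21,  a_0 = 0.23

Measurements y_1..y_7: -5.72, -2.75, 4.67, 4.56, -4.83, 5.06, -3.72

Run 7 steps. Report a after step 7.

a_post = -1.0784

step 1: x_pred=-4.5485  r=-1.1715  x^+=-5.3732  v^+=0.0973  a^+=0.0298
step 2: x_pred=-5.3049  r=2.5549  x^+=-3.5062  v^+=0.6832  a^+=0.4664
step 3: x_pred=-2.9735  r=7.6435  x^+=2.4075  v^+=2.6776  a^+=1.7727
step 4: x_pred=4.4842  r=0.0758  x^+=4.5376  v^+=3.8289  a^+=1.7856
step 5: x_pred=7.3538  r=-12.1838  x^+=-1.2236  v^+=2.2684  a^+=-0.2966
step 6: x_pred=0.1675  r=4.8925  x^+=3.6118  v^+=3.1642  a^+=0.5396
step 7: x_pred=5.7474  r=-9.4674  x^+=-0.9177  v^+=1.4089  a^+=-1.0784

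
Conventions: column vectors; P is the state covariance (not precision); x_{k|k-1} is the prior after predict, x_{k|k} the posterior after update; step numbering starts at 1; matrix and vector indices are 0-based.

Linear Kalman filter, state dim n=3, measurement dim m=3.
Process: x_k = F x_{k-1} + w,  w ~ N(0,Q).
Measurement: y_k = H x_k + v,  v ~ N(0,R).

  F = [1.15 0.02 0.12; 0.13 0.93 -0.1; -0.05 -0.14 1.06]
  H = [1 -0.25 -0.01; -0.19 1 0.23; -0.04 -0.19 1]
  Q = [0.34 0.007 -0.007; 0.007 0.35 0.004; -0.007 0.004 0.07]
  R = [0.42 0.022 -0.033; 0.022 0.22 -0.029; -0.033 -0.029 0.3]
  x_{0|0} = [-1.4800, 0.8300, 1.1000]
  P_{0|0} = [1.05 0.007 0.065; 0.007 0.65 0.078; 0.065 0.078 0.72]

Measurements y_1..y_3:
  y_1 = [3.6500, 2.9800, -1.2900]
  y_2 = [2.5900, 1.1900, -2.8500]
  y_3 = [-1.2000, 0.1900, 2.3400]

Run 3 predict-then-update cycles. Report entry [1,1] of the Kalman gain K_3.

K[1,1] = 0.6786

step 1: x^-=[-1.5534, 0.4695, 1.1238]  P^-=[1.7579 0.1770 0.1004; 0.1770 0.9226 -0.0770; 0.1004 -0.0770 0.8644]  S=[2.1447 -0.3307 0.0196; -0.3307 1.1404 -0.0864; 0.0196 -0.0864 1.2244]  K=[0.8169 0.1190 -0.0075; 0.0971 0.7802 -0.1583; 0.0707 0.1656 0.7252]  nu=[5.3320, 1.9569, -2.3867]  x^+=[3.0533, 2.8919, 0.0939]  P^+=[0.3747 0.1146 0.0041; 0.1146 0.2069 -0.0294; 0.0041 -0.0294 0.2050]
step 2: x^-=[3.5804, 3.0770, -0.4580]  P^-=[0.8448 0.1836 -0.0168; 0.1836 0.5704 -0.0833; -0.0168 -0.0833 0.3152]  S=[1.2086 -0.0877 -0.0720; -0.0877 0.7309 -0.1355; -0.0720 -0.1355 0.6730]  K=[0.6663 0.0997 -0.0356; 0.0757 0.6879 -0.1492; 0.0379 0.0896 0.5150]  nu=[-0.2257, -1.1014, -1.6642]  x^+=[3.3794, 2.5506, -1.4223]  P^+=[0.3074 0.0972 -0.0048; 0.0972 0.1824 -0.0287; -0.0048 -0.0287 0.1450]
step 3: x^-=[3.7666, 2.9536, -2.0337]  P^-=[0.7518 0.1561 -0.0284; 0.1561 0.5433 -0.0727; -0.0284 -0.0727 0.2477]  S=[1.1279 -0.0954 -0.0782; -0.0954 0.7133 -0.1341; -0.0782 -0.1341 0.6008]  K=[0.6364 0.0862 -0.0447; 0.0661 0.6786 -0.1433; 0.0268 0.0750 0.4574]  nu=[-4.2486, -1.5802, 5.0856]  x^+=[0.6998, 0.8719, 0.0600]  P^+=[0.2935 0.0918 -0.0077; 0.0918 0.1786 -0.0272; -0.0077 -0.0272 0.1287]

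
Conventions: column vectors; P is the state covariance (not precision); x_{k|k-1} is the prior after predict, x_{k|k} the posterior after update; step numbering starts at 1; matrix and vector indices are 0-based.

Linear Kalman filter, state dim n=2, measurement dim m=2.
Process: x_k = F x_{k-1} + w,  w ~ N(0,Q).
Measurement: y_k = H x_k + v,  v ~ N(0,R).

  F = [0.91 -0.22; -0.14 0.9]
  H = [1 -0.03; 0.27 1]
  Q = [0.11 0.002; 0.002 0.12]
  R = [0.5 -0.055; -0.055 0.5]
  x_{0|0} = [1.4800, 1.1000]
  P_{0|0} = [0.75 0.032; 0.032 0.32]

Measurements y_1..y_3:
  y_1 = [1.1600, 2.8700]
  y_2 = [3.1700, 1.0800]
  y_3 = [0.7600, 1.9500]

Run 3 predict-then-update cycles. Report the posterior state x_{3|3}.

x_post = [1.2360, 0.8928]

step 1: x^-=[1.1048, 0.7828]  P^-=[0.7338 -0.1297; -0.1297 0.3858]  S=[1.2419 0.0029; 0.0029 0.8693]  K=[0.5938 0.0767; -0.1147 0.4039]  nu=[0.0787, 1.7889]  x^+=[1.2888, 1.4964]  P^+=[0.2905 -0.0727; -0.0727 0.2279]
step 2: x^-=[0.8436, 1.1663]  P^-=[0.3907 -0.1419; -0.1419 0.3286]  S=[0.8995 -0.1002; -0.1002 0.7805]  K=[0.4402 0.0098; -0.1292 0.3554]  nu=[2.3614, -0.3141]  x^+=[1.8799, 0.7496]  P^+=[0.2172 -0.0780; -0.0780 0.2059]
step 3: x^-=[1.5458, 0.4115]  P^-=[0.3311 -0.1327; -0.1327 0.3106]  S=[0.8393 -0.1065; -0.1065 0.7631]  K=[0.3991 -0.0010; -0.1257 0.3426]  nu=[-0.7735, 1.1211]  x^+=[1.2360, 0.8928]  P^+=[0.1973 -0.0757; -0.0757 0.1986]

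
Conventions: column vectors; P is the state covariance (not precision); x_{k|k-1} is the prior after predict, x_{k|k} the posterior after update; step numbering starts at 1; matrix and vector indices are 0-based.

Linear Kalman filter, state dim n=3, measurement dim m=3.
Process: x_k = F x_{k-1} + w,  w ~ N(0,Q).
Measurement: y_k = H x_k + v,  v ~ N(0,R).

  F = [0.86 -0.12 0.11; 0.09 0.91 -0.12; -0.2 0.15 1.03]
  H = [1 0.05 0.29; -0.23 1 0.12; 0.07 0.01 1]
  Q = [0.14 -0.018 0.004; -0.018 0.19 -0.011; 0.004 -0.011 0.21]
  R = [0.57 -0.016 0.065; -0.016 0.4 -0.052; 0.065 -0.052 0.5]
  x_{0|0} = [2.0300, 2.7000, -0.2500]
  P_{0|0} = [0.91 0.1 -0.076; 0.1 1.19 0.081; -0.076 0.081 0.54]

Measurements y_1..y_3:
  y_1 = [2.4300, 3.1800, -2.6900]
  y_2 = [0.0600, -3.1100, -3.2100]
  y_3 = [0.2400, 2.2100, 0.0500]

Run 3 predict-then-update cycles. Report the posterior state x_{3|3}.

x_post = [0.6244, 1.6324, -1.5432]

step 1: x^-=[1.3943, 2.6697, -0.2585]  P^-=[0.7995 0.0089 -0.1718; 0.0089 1.1909 0.1171; -0.1718 0.1171 0.8964]  S=[1.3526 -0.0749 0.2126; -0.0749 1.6796 0.2105; 0.2126 0.2105 1.3787]  K=[0.5762 -0.0705 -0.1620; 0.1215 0.7261 -0.0356; -0.0260 0.0766 0.6346]  nu=[0.9772, 0.8620, -2.5558]  x^+=[2.3107, 3.5052, -1.8398]  P^+=[0.3348 0.0557 -0.0639; 0.0557 0.3097 -0.0546; -0.0639 -0.0546 0.3166]
step 2: x^-=[1.3642, 3.6185, -1.8313]  P^-=[0.3738 0.0126 -0.0641; 0.0126 0.4762 -0.0810; -0.0641 -0.0810 0.5724]  S=[0.9548 -0.0732 0.1879; -0.0732 0.8825 -0.0506; 0.1879 -0.0506 1.0637]  K=[0.3887 -0.0658 -0.1073; 0.0652 0.5274 -0.0573; -0.0002 0.0334 0.5348]  nu=[-0.9540, -6.1950, -1.5104]  x^+=[1.5629, 0.3755, -2.8459]  P^+=[0.2261 0.0300 -0.0411; 0.0300 0.2265 -0.0562; -0.0411 -0.0562 0.2691]
step 3: x^-=[0.9860, 0.8239, -3.1875]  P^-=[0.3012 -0.0083 -0.0334; -0.0083 0.4014 -0.0789; -0.0334 -0.0789 0.5074]  S=[0.8924 -0.0808 0.1951; -0.0808 0.8113 -0.0641; 0.1951 -0.0641 1.0026]  K=[0.3377 -0.0734 -0.0827; 0.0431 0.4855 -0.0526; 0.0160 0.0285 0.5016]  nu=[0.1372, 1.9954, 3.1603]  x^+=[0.6244, 1.6324, -1.5432]  P^+=[0.1959 0.0181 -0.0295; 0.0181 0.2067 -0.0521; -0.0295 -0.0521 0.2530]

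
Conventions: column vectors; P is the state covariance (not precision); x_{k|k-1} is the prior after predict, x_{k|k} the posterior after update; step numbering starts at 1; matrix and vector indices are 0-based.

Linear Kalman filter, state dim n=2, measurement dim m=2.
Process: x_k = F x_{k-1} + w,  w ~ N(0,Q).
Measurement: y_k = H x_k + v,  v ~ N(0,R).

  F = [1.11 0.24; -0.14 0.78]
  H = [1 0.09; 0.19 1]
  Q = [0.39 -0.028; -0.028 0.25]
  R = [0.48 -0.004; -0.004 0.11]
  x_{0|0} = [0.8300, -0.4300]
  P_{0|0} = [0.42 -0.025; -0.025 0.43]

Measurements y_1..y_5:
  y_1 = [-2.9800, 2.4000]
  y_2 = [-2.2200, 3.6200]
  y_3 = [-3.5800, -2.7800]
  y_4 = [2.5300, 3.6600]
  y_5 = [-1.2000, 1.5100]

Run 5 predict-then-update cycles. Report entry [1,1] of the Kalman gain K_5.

step 1: x^-=[0.8181, -0.4516]  P^-=[0.9189 -0.0336; -0.0336 0.5253]  S=[1.3971 0.1837; 0.1837 0.6557]  K=[0.6513 0.0326; -0.0979 0.8188]  nu=[-3.7575, 2.6962]  x^+=[-1.5412, 2.1238]  P^+=[0.3178 -0.0594; -0.0594 0.1017]
step 2: x^-=[-1.2010, 1.8723]  P^-=[0.7558 -0.1078; -0.1078 0.3311]  S=[1.2191 0.0598; 0.0598 0.4274]  K=[0.6121 -0.0018; -0.1003 0.7408]  nu=[-1.1875, 1.9759]  x^+=[-1.9314, 3.4550]  P^+=[0.2992 -0.0595; -0.0595 0.0932]
step 3: x^-=[-1.3147, 2.9653]  P^-=[0.7323 -0.1066; -0.1066 0.3256]  S=[1.1957 0.0561; 0.0561 0.4215]  K=[0.6045 -0.0031; -0.0992 0.7375]  nu=[-2.5322, -5.4955]  x^+=[-2.8284, -0.8366]  P^+=[0.2955 -0.0589; -0.0589 0.0927]
step 4: x^-=[-3.3403, -0.2566]  P^-=[0.7280 -0.1056; -0.1056 0.3251]  S=[1.1917 0.0562; 0.0562 0.4212]  K=[0.6031 -0.0027; -0.0988 0.7373]  nu=[5.8934, 4.5513]  x^+=[0.2016, 2.5165]  P^+=[0.2948 -0.0587; -0.0587 0.0927]
step 5: x^-=[0.8277, 1.9347]  P^-=[0.7272 -0.1053; -0.1053 0.3250]  S=[1.1909 0.0563; 0.0563 0.4212]  K=[0.6028 -0.0026; -0.0987 0.7372]  nu=[-2.2018, -0.5819]  x^+=[-0.4981, 1.7231]  P^+=[0.2946 -0.0587; -0.0587 0.0926]

K[1,1] = 0.7372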